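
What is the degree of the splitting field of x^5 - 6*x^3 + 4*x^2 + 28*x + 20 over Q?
The degree of the splitting field over Q equals the order of the Galois group, so first determine the group. The polynomial f is an irreducible quintic over Q, so G = Gal(f/Q) is a transitive subgroup of S_5: one of C_5 (5T1, order 5), D_5 (5T2, order 10), F_20 (5T3, order 20), A_5 (5T4, order 60) or S_5 (5T5, order 120). The discriminant of f is 931072, which is not a perfect square, so G is not contained in A_5. The transitive groups of degree 5 not contained in A_5 are: F_20 (5T3, order 20), S_5 (5T5, order 120). By Dedekind's theorem, for a prime p not dividing disc(f) the degrees of the irreducible factors of f mod p form the cycle type of an element of G. Factoring f modulo the 5 such primes p <= 13 (skipping 2, which divides the discriminant), each new pattern first appears at: mod 3: f = (x^5 + x^2 + x + 2), pattern 5; mod 5: f = (x)(x^4 + 4x^2 + 4x + 3), pattern 4+1; mod 13: f = (x + 7)(x + 10)(x^3 + 9x^2 + 5x + 4), pattern 3+1+1. No other pattern occurs in this range, so the set of observed cycle types is {5, 4+1, 3+1+1}. Among the candidates above, the only group containing elements of all these cycle types is S_5 (5T5) — F_20 (5T3) lacks at least one of them. Hence G = S_5 (5T5), of order 120. The Galois group S_5 (5T5) has order 120, so the splitting field has degree 120 over Q.

120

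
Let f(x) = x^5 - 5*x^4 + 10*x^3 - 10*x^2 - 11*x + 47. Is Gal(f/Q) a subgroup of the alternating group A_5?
No

The polynomial is irreducible of degree 5 over Q. Its discriminant is 3008364544, which is not a perfect square. A Galois group lies in the alternating group exactly when the discriminant is a square in Q, so the Galois group (S_5) is not contained in A_5.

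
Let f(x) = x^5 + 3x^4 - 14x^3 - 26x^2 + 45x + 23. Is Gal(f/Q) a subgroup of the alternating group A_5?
The polynomial is irreducible of degree 5 over Q. Its discriminant is 15352201216 = 123904^2, a perfect square. A Galois group lies in the alternating group exactly when the discriminant is a square in Q, so the Galois group (C_5) is contained in A_5.

Yes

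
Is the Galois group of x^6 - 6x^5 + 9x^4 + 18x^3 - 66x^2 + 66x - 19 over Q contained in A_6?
Yes

The polynomial is irreducible of degree 6 over Q. Its discriminant is 19050624576 = 138024^2, a perfect square. A Galois group lies in the alternating group exactly when the discriminant is a square in Q, so the Galois group (A_4) is contained in A_6.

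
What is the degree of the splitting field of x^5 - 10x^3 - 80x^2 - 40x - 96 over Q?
10

The degree of the splitting field over Q equals the order of the Galois group, so first determine the group. The polynomial f is an irreducible quintic over Q, so G = Gal(f/Q) is a transitive subgroup of S_5: one of C_5 (5T1, order 5), D_5 (5T2, order 10), F_20 (5T3, order 20), A_5 (5T4, order 60) or S_5 (5T5, order 120). The discriminant of f is 23040000000000 = 4800000^2, a perfect square, so G is contained in A_5. The transitive groups of degree 5 contained in A_5 are: C_5 (5T1, order 5), D_5 (5T2, order 10), A_5 (5T4, order 60). By Dedekind's theorem, for a prime p not dividing disc(f) the degrees of the irreducible factors of f mod p form the cycle type of an element of G. Factoring f modulo the 23 such primes p <= 101 (skipping 2, 3, 5, which divide the discriminant), each new pattern first appears at: mod 7: f = (x^5 + 4x^3 + 4x^2 + 2x + 2), pattern 5; mod 17: f = (x + 15)(x^2 + 3x + 8)(x^2 + 16x + 6), pattern 2+2+1. No other pattern occurs in this range, so the set of observed cycle types is {5, 2+2+1}. The candidates containing elements of all these cycle types are D_5 (5T2) of order 10, A_5 (5T4) of order 60; the others are excluded. The observed types are precisely the cycle types that occur in D_5 (5T2) (apart from the identity). Each of the other remaining candidates has further cycle types, and by the Chebotarev density theorem the matching factorization patterns would occur for a proportion of primes equal to their share of the group: A_5 (5T4) additionally contains elements of type 3+1+1 (20 of its 60 elements, about 33% of primes). None of the 23 primes tested shows any such pattern (for each of these groups the chance of that is below 10^-4), which rules them out. Hence G = D_5 (5T2), of order 10. The Galois group D_5 (5T2) has order 10, so the splitting field has degree 10 over Q.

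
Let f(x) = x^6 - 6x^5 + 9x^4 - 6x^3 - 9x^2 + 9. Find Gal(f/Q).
The polynomial f is an irreducible sextic over Q, so G = Gal(f/Q) is one of the 16 transitive subgroups 6T1, ..., 6T16 of S_6. The discriminant of f is 297538935552, which is not a perfect square, so G is not contained in A_6. The transitive groups of degree 6 not contained in A_6 are: C_6 (6T1, order 6), S_3 (6T2, order 6), D_6 (6T3, order 12), C_3 x S_3 (6T5, order 18), A_4 x C_2 (6T6, order 24), S_4 (6T8, order 24), S_3 x S_3 (6T9, order 36), S_4 x C_2 (6T11, order 48), (S_3 x S_3) : C_2 (6T13, order 72), PGL(2,5) (6T14, order 120), S_6 (6T16, order 720). By Dedekind's theorem, for a prime p not dividing disc(f) the degrees of the irreducible factors of f mod p form the cycle type of an element of G. Factoring f modulo the 23 such primes p <= 97 (skipping 2, 3, which divide the discriminant), each new pattern first appears at: mod 5: f = (x^6 + 4x^5 + 4x^4 + 4x^3 + x^2 + 4), pattern 6; mod 11: f = (x + 1)(x + 4)(x^2 + 4x + 2)(x^2 + 7x + 8), pattern 2+2+1+1; mod 13: f = (x + 5)(x + 8)(x + 10)(x^3 + 10x^2 + 12x + 10), pattern 3+1+1+1; mod 31: f = (x^2 + 10x + 22)(x^2 + 21x + 14)(x^2 + 25x + 11), pattern 2+2+2; mod 97: f = (x^3 + 94x^2 + 30x + 94)(x^3 + 94x^2 + 67x + 94), pattern 3+3. No other pattern occurs in this range, so the set of observed cycle types is {6, 2+2+1+1, 3+1+1+1, 2+2+2, 3+3}. The candidates containing elements of all these cycle types are S_3 x S_3 (6T9) of order 36, (S_3 x S_3) : C_2 (6T13) of order 72, S_6 (6T16) of order 720; the others are excluded. The observed types are precisely the cycle types that occur in S_3 x S_3 (6T9) (apart from the identity). Each of the other remaining candidates has further cycle types, and by the Chebotarev density theorem the matching factorization patterns would occur for a proportion of primes equal to their share of the group: (S_3 x S_3) : C_2 (6T13) additionally contains elements of type 4+2, 3+2+1, 2+1+1+1+1 (36 of its 72 elements, about 50% of primes); S_6 (6T16) additionally contains elements of type 5+1, 4+2, 4+1+1, 3+2+1, 2+1+1+1+1 (459 of its 720 elements, about 64% of primes). None of the 23 primes tested shows any such pattern (for each of these groups the chance of that is below 10^-4), which rules them out. Hence G = S_3 x S_3 (6T9), of order 36.

S_3 x S_3 (order 36)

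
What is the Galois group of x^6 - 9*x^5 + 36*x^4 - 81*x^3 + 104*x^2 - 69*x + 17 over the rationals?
The polynomial f is an irreducible sextic over Q, so G = Gal(f/Q) is one of the 16 transitive subgroups 6T1, ..., 6T16 of S_6. The discriminant of f is 810448, which is not a perfect square, so G is not contained in A_6. The transitive groups of degree 6 not contained in A_6 are: C_6 (6T1, order 6), S_3 (6T2, order 6), D_6 (6T3, order 12), C_3 x S_3 (6T5, order 18), A_4 x C_2 (6T6, order 24), S_4 (6T8, order 24), S_3 x S_3 (6T9, order 36), S_4 x C_2 (6T11, order 48), (S_3 x S_3) : C_2 (6T13, order 72), PGL(2,5) (6T14, order 120), S_6 (6T16, order 720). By Dedekind's theorem, for a prime p not dividing disc(f) the degrees of the irreducible factors of f mod p form the cycle type of an element of G. Factoring f modulo the 22 such primes p <= 89 (skipping 2, 37, which divide the discriminant), each new pattern first appears at: mod 3: f = (x^3 + x^2 + 2x + 1)(x^3 + 2x^2 + 2x + 2), pattern 3+3; mod 5: f = (x^2 + x + 2)(x^2 + 2x + 4)(x^2 + 3x + 4), pattern 2+2+2; mod 17: f = (x)(x + 14)(x^4 + 11x^3 + x^2 + 7x + 6), pattern 4+1+1; mod 67: f = (x + 3)(x + 61)(x^2 + 64x + 42)(x^2 + 64x + 52), pattern 2+2+1+1. No other pattern occurs in this range, so the set of observed cycle types is {3+3, 2+2+2, 4+1+1, 2+2+1+1}. The candidates containing elements of all these cycle types are S_4 (6T8) of order 24, S_4 x C_2 (6T11) of order 48, PGL(2,5) (6T14) of order 120, S_6 (6T16) of order 720; the others are excluded. The observed types are precisely the cycle types that occur in S_4 (6T8) (apart from the identity). Each of the other remaining candidates has further cycle types, and by the Chebotarev density theorem the matching factorization patterns would occur for a proportion of primes equal to their share of the group: S_4 x C_2 (6T11) additionally contains elements of type 6, 4+2, 2+1+1+1+1 (17 of its 48 elements, about 35% of primes); PGL(2,5) (6T14) additionally contains elements of type 6, 5+1 (44 of its 120 elements, about 37% of primes); S_6 (6T16) additionally contains elements of type 6, 5+1, 4+2, 3+2+1, 3+1+1+1, 2+1+1+1+1 (529 of its 720 elements, about 73% of primes). None of the 22 primes tested shows any such pattern (for each of these groups the chance of that is below 10^-4), which rules them out. Hence G = S_4 (6T8), of order 24.

S_4 (order 24)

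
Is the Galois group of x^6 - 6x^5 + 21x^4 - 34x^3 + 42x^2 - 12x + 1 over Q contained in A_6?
No

The polynomial is irreducible of degree 6 over Q. Its discriminant is -1024192512, which is not a perfect square. A Galois group lies in the alternating group exactly when the discriminant is a square in Q, so the Galois group (PGL(2,5)) is not contained in A_6.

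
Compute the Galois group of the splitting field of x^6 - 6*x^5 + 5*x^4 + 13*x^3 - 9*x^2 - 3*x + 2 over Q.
The polynomial f is an irreducible sextic over Q, so G = Gal(f/Q) is one of the 16 transitive subgroups 6T1, ..., 6T16 of S_6. The discriminant of f is 30991489 = 5567^2, a perfect square, so G is contained in A_6. The transitive groups of degree 6 contained in A_6 are: A_4 (6T4, order 12), S_4 (6T7, order 24), (C_3 x C_3) : C_4 (6T10, order 36), PSL(2,5) (6T12, order 60), A_6 (6T15, order 360). By Dedekind's theorem, for a prime p not dividing disc(f) the degrees of the irreducible factors of f mod p form the cycle type of an element of G. Factoring f modulo the 21 such primes p <= 79 (skipping 19, which divides the discriminant), each new pattern first appears at: mod 2: f = (x)(x^5 + x^3 + x^2 + x + 1), pattern 5+1; mod 7: f = (x^3 + 2x^2 + 4x + 5)(x^3 + 6x^2 + 3x + 6), pattern 3+3; mod 61: f = (x + 36)(x + 58)(x^2 + 9x + 38)(x^2 + 13x + 25), pattern 2+2+1+1. No other pattern occurs in this range, so the set of observed cycle types is {5+1, 3+3, 2+2+1+1}. The candidates containing elements of all these cycle types are PSL(2,5) (6T12) of order 60, A_6 (6T15) of order 360; the others are excluded. The observed types are precisely the cycle types that occur in PSL(2,5) (6T12) (apart from the identity). Each of the other remaining candidates has further cycle types, and by the Chebotarev density theorem the matching factorization patterns would occur for a proportion of primes equal to their share of the group: A_6 (6T15) additionally contains elements of type 4+2, 3+1+1+1 (130 of its 360 elements, about 36% of primes). None of the 21 primes tested shows any such pattern (for each of these groups the chance of that is below 10^-4), which rules them out. Hence G = PSL(2,5) (6T12), of order 60.

PSL(2,5), A_5 acting on 6 points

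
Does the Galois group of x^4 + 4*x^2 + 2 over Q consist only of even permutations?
No

The polynomial is irreducible of degree 4 over Q. Its discriminant is 2048, which is not a perfect square. A Galois group lies in the alternating group exactly when the discriminant is a square in Q, so the Galois group (C_4) is not contained in A_4.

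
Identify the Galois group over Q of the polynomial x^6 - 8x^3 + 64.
The polynomial f is an irreducible sextic over Q, so G = Gal(f/Q) is one of the 16 transitive subgroups 6T1, ..., 6T16 of S_6. The discriminant of f is -21134460321792, which is not a perfect square, so G is not contained in A_6. The transitive groups of degree 6 not contained in A_6 are: C_6 (6T1, order 6), S_3 (6T2, order 6), D_6 (6T3, order 12), C_3 x S_3 (6T5, order 18), A_4 x C_2 (6T6, order 24), S_4 (6T8, order 24), S_3 x S_3 (6T9, order 36), S_4 x C_2 (6T11, order 48), (S_3 x S_3) : C_2 (6T13, order 72), PGL(2,5) (6T14, order 120), S_6 (6T16, order 720). By Dedekind's theorem, for a prime p not dividing disc(f) the degrees of the irreducible factors of f mod p form the cycle type of an element of G. Factoring f modulo the 37 such primes p <= 167 (skipping 2, 3, which divide the discriminant), each new pattern first appears at: mod 5: f = (x^6 + 2x^3 + 4), pattern 6; mod 7: f = (x^3 + 2)(x^3 + 4), pattern 3+3; mod 17: f = (x^2 + 9x + 4)(x^2 + 11x + 4)(x^2 + 14x + 4), pattern 2+2+2; mod 19: f = (x + 8)(x + 10)(x + 12)(x + 13)(x + 15)(x + 18), pattern 1+1+1+1+1+1. No other pattern occurs in this range, so the set of observed cycle types is {6, 3+3, 2+2+2, 1+1+1+1+1+1}. The candidates containing elements of all these cycle types are C_6 (6T1) of order 6, D_6 (6T3) of order 12, C_3 x S_3 (6T5) of order 18, A_4 x C_2 (6T6) of order 24, S_3 x S_3 (6T9) of order 36, S_4 x C_2 (6T11) of order 48, (S_3 x S_3) : C_2 (6T13) of order 72, PGL(2,5) (6T14) of order 120, S_6 (6T16) of order 720; the others are excluded. The observed types are precisely the cycle types that occur in C_6 (6T1). Each of the other remaining candidates has further cycle types, and by the Chebotarev density theorem the matching factorization patterns would occur for a proportion of primes equal to their share of the group: D_6 (6T3) additionally contains elements of type 2+2+1+1 (3 of its 12 elements, about 25% of primes); C_3 x S_3 (6T5) additionally contains elements of type 3+1+1+1 (4 of its 18 elements, about 22% of primes); A_4 x C_2 (6T6) additionally contains elements of type 2+2+1+1, 2+1+1+1+1 (6 of its 24 elements, about 25% of primes); S_3 x S_3 (6T9) additionally contains elements of type 3+1+1+1, 2+2+1+1 (13 of its 36 elements, about 36% of primes); S_4 x C_2 (6T11) additionally contains elements of type 4+2, 4+1+1, 2+2+1+1, 2+1+1+1+1 (24 of its 48 elements, about 50% of primes); (S_3 x S_3) : C_2 (6T13) additionally contains elements of type 4+2, 3+2+1, 3+1+1+1, 2+2+1+1, 2+1+1+1+1 (49 of its 72 elements, about 68% of primes); PGL(2,5) (6T14) additionally contains elements of type 5+1, 4+1+1, 2+2+1+1 (69 of its 120 elements, about 58% of primes); S_6 (6T16) additionally contains elements of type 5+1, 4+2, 4+1+1, 3+2+1, 3+1+1+1, 2+2+1+1, 2+1+1+1+1 (544 of its 720 elements, about 76% of primes). None of the 37 primes tested shows any such pattern (for each of these groups the chance of that is below 10^-4), which rules them out. Hence G = C_6 (6T1), of order 6.

C_6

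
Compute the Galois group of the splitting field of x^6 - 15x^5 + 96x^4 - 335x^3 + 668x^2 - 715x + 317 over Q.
The polynomial f is an irreducible sextic over Q, so G = Gal(f/Q) is one of the 16 transitive subgroups 6T1, ..., 6T16 of S_6. The discriminant of f is 810448, which is not a perfect square, so G is not contained in A_6. The transitive groups of degree 6 not contained in A_6 are: C_6 (6T1, order 6), S_3 (6T2, order 6), D_6 (6T3, order 12), C_3 x S_3 (6T5, order 18), A_4 x C_2 (6T6, order 24), S_4 (6T8, order 24), S_3 x S_3 (6T9, order 36), S_4 x C_2 (6T11, order 48), (S_3 x S_3) : C_2 (6T13, order 72), PGL(2,5) (6T14, order 120), S_6 (6T16, order 720). By Dedekind's theorem, for a prime p not dividing disc(f) the degrees of the irreducible factors of f mod p form the cycle type of an element of G. Factoring f modulo the 22 such primes p <= 89 (skipping 2, 37, which divide the discriminant), each new pattern first appears at: mod 3: f = (x^3 + x^2 + 2)(x^3 + 2x^2 + x + 1), pattern 3+3; mod 5: f = (x^2 + 3)(x^2 + x + 2)(x^2 + 4x + 2), pattern 2+2+2; mod 17: f = (x + 13)(x + 16)(x^4 + 7x^3 + 8x^2 + 7), pattern 4+1+1; mod 67: f = (x + 2)(x + 60)(x^2 + 62x + 46)(x^2 + 62x + 56), pattern 2+2+1+1. No other pattern occurs in this range, so the set of observed cycle types is {3+3, 2+2+2, 4+1+1, 2+2+1+1}. The candidates containing elements of all these cycle types are S_4 (6T8) of order 24, S_4 x C_2 (6T11) of order 48, PGL(2,5) (6T14) of order 120, S_6 (6T16) of order 720; the others are excluded. The observed types are precisely the cycle types that occur in S_4 (6T8) (apart from the identity). Each of the other remaining candidates has further cycle types, and by the Chebotarev density theorem the matching factorization patterns would occur for a proportion of primes equal to their share of the group: S_4 x C_2 (6T11) additionally contains elements of type 6, 4+2, 2+1+1+1+1 (17 of its 48 elements, about 35% of primes); PGL(2,5) (6T14) additionally contains elements of type 6, 5+1 (44 of its 120 elements, about 37% of primes); S_6 (6T16) additionally contains elements of type 6, 5+1, 4+2, 3+2+1, 3+1+1+1, 2+1+1+1+1 (529 of its 720 elements, about 73% of primes). None of the 22 primes tested shows any such pattern (for each of these groups the chance of that is below 10^-4), which rules them out. Hence G = S_4 (6T8), of order 24.

S_4 (order 24)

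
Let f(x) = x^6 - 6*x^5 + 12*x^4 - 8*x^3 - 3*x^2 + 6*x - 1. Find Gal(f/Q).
6T6: A_4 x C_2

The polynomial f is an irreducible sextic over Q, so G = Gal(f/Q) is one of the 16 transitive subgroups 6T1, ..., 6T16 of S_6. The discriminant of f is -419904, which is not a perfect square, so G is not contained in A_6. The transitive groups of degree 6 not contained in A_6 are: C_6 (6T1, order 6), S_3 (6T2, order 6), D_6 (6T3, order 12), C_3 x S_3 (6T5, order 18), A_4 x C_2 (6T6, order 24), S_4 (6T8, order 24), S_3 x S_3 (6T9, order 36), S_4 x C_2 (6T11, order 48), (S_3 x S_3) : C_2 (6T13, order 72), PGL(2,5) (6T14, order 120), S_6 (6T16, order 720). By Dedekind's theorem, for a prime p not dividing disc(f) the degrees of the irreducible factors of f mod p form the cycle type of an element of G. Factoring f modulo the 33 such primes p <= 149 (skipping 2, 3, which divide the discriminant), each new pattern first appears at: mod 5: f = (x^3 + x^2 + 4x + 1)(x^3 + 3x^2 + 4), pattern 3+3; mod 7: f = (x^6 + x^5 + 5x^4 + 6x^3 + 4x^2 + 6x + 6), pattern 6; mod 17: f = (x + 1)(x + 14)(x^2 + 15x + 7)(x^2 + 15x + 13), pattern 2+2+1+1; mod 19: f = (x + 5)(x + 6)(x + 11)(x + 12)(x^2 + 17x + 7), pattern 2+1+1+1+1; mod 71: f = (x^2 + 69x + 41)(x^2 + 69x + 46)(x^2 + 69x + 55), pattern 2+2+2. No other pattern occurs in this range, so the set of observed cycle types is {3+3, 6, 2+2+1+1, 2+1+1+1+1, 2+2+2}. The candidates containing elements of all these cycle types are A_4 x C_2 (6T6) of order 24, S_4 x C_2 (6T11) of order 48, (S_3 x S_3) : C_2 (6T13) of order 72, S_6 (6T16) of order 720; the others are excluded. The observed types are precisely the cycle types that occur in A_4 x C_2 (6T6) (apart from the identity). Each of the other remaining candidates has further cycle types, and by the Chebotarev density theorem the matching factorization patterns would occur for a proportion of primes equal to their share of the group: S_4 x C_2 (6T11) additionally contains elements of type 4+2, 4+1+1 (12 of its 48 elements, about 25% of primes); (S_3 x S_3) : C_2 (6T13) additionally contains elements of type 4+2, 3+2+1, 3+1+1+1 (34 of its 72 elements, about 47% of primes); S_6 (6T16) additionally contains elements of type 5+1, 4+2, 4+1+1, 3+2+1, 3+1+1+1 (484 of its 720 elements, about 67% of primes). None of the 33 primes tested shows any such pattern (for each of these groups the chance of that is below 10^-4), which rules them out. Hence G = A_4 x C_2 (6T6), of order 24.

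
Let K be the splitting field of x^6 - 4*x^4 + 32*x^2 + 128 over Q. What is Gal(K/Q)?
The polynomial f is an irreducible sextic over Q, so G = Gal(f/Q) is one of the 16 transitive subgroups 6T1, ..., 6T16 of S_6. The discriminant of f is -5497558138880000, which is not a perfect square, so G is not contained in A_6. The transitive groups of degree 6 not contained in A_6 are: C_6 (6T1, order 6), S_3 (6T2, order 6), D_6 (6T3, order 12), C_3 x S_3 (6T5, order 18), A_4 x C_2 (6T6, order 24), S_4 (6T8, order 24), S_3 x S_3 (6T9, order 36), S_4 x C_2 (6T11, order 48), (S_3 x S_3) : C_2 (6T13, order 72), PGL(2,5) (6T14, order 120), S_6 (6T16, order 720). By Dedekind's theorem, for a prime p not dividing disc(f) the degrees of the irreducible factors of f mod p form the cycle type of an element of G. Factoring f modulo the 22 such primes p <= 89 (skipping 2, 5, which divide the discriminant), each new pattern first appears at: mod 3: f = (x^3 + x^2 + 2)(x^3 + 2x^2 + 1), pattern 3+3; mod 7: f = (x^2 + 1)(x^2 + 2x + 3)(x^2 + 5x + 3), pattern 2+2+2; mod 13: f = (x + 5)(x + 8)(x^4 + 8x^2 + 11), pattern 4+1+1; mod 43: f = (x + 19)(x + 24)(x^2 + 16)(x^2 + 40), pattern 2+2+1+1. No other pattern occurs in this range, so the set of observed cycle types is {3+3, 2+2+2, 4+1+1, 2+2+1+1}. The candidates containing elements of all these cycle types are S_4 (6T8) of order 24, S_4 x C_2 (6T11) of order 48, PGL(2,5) (6T14) of order 120, S_6 (6T16) of order 720; the others are excluded. The observed types are precisely the cycle types that occur in S_4 (6T8) (apart from the identity). Each of the other remaining candidates has further cycle types, and by the Chebotarev density theorem the matching factorization patterns would occur for a proportion of primes equal to their share of the group: S_4 x C_2 (6T11) additionally contains elements of type 6, 4+2, 2+1+1+1+1 (17 of its 48 elements, about 35% of primes); PGL(2,5) (6T14) additionally contains elements of type 6, 5+1 (44 of its 120 elements, about 37% of primes); S_6 (6T16) additionally contains elements of type 6, 5+1, 4+2, 3+2+1, 3+1+1+1, 2+1+1+1+1 (529 of its 720 elements, about 73% of primes). None of the 22 primes tested shows any such pattern (for each of these groups the chance of that is below 10^-4), which rules them out. Hence G = S_4 (6T8), of order 24.

S_4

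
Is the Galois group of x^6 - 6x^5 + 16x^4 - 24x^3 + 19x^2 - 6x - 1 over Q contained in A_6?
The polynomial is irreducible of degree 6 over Q. Its discriminant is 153664 = 392^2, a perfect square. A Galois group lies in the alternating group exactly when the discriminant is a square in Q, so the Galois group (A_4) is contained in A_6.

Yes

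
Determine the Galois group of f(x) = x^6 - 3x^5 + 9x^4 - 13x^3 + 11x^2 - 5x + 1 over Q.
The polynomial f is an irreducible sextic over Q, so G = Gal(f/Q) is one of the 16 transitive subgroups 6T1, ..., 6T16 of S_6. The discriminant of f is -16807, which is not a perfect square, so G is not contained in A_6. The transitive groups of degree 6 not contained in A_6 are: C_6 (6T1, order 6), S_3 (6T2, order 6), D_6 (6T3, order 12), C_3 x S_3 (6T5, order 18), A_4 x C_2 (6T6, order 24), S_4 (6T8, order 24), S_3 x S_3 (6T9, order 36), S_4 x C_2 (6T11, order 48), (S_3 x S_3) : C_2 (6T13, order 72), PGL(2,5) (6T14, order 120), S_6 (6T16, order 720). By Dedekind's theorem, for a prime p not dividing disc(f) the degrees of the irreducible factors of f mod p form the cycle type of an element of G. Factoring f modulo the 37 such primes p <= 163 (skipping 7, which divides the discriminant), each new pattern first appears at: mod 2: f = (x^3 + x + 1)(x^3 + x^2 + 1), pattern 3+3; mod 3: f = (x^6 + 2x^3 + 2x^2 + x + 1), pattern 6; mod 13: f = (x^2 + 12x + 3)(x^2 + 12x + 4)(x^2 + 12x + 12), pattern 2+2+2; mod 29: f = (x + 6)(x + 10)(x + 11)(x + 17)(x + 18)(x + 22), pattern 1+1+1+1+1+1. No other pattern occurs in this range, so the set of observed cycle types is {3+3, 6, 2+2+2, 1+1+1+1+1+1}. The candidates containing elements of all these cycle types are C_6 (6T1) of order 6, D_6 (6T3) of order 12, C_3 x S_3 (6T5) of order 18, A_4 x C_2 (6T6) of order 24, S_3 x S_3 (6T9) of order 36, S_4 x C_2 (6T11) of order 48, (S_3 x S_3) : C_2 (6T13) of order 72, PGL(2,5) (6T14) of order 120, S_6 (6T16) of order 720; the others are excluded. The observed types are precisely the cycle types that occur in C_6 (6T1). Each of the other remaining candidates has further cycle types, and by the Chebotarev density theorem the matching factorization patterns would occur for a proportion of primes equal to their share of the group: D_6 (6T3) additionally contains elements of type 2+2+1+1 (3 of its 12 elements, about 25% of primes); C_3 x S_3 (6T5) additionally contains elements of type 3+1+1+1 (4 of its 18 elements, about 22% of primes); A_4 x C_2 (6T6) additionally contains elements of type 2+2+1+1, 2+1+1+1+1 (6 of its 24 elements, about 25% of primes); S_3 x S_3 (6T9) additionally contains elements of type 3+1+1+1, 2+2+1+1 (13 of its 36 elements, about 36% of primes); S_4 x C_2 (6T11) additionally contains elements of type 4+2, 4+1+1, 2+2+1+1, 2+1+1+1+1 (24 of its 48 elements, about 50% of primes); (S_3 x S_3) : C_2 (6T13) additionally contains elements of type 4+2, 3+2+1, 3+1+1+1, 2+2+1+1, 2+1+1+1+1 (49 of its 72 elements, about 68% of primes); PGL(2,5) (6T14) additionally contains elements of type 5+1, 4+1+1, 2+2+1+1 (69 of its 120 elements, about 58% of primes); S_6 (6T16) additionally contains elements of type 5+1, 4+2, 4+1+1, 3+2+1, 3+1+1+1, 2+2+1+1, 2+1+1+1+1 (544 of its 720 elements, about 76% of primes). None of the 37 primes tested shows any such pattern (for each of these groups the chance of that is below 10^-4), which rules them out. Hence G = C_6 (6T1), of order 6.

C_6 (order 6)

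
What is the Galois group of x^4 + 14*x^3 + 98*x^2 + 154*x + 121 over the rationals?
The polynomial is an irreducible quartic over Q and its discriminant is 8151922944 = 90288^2, a perfect square, so the Galois group is contained in A_4. The resolvent cubic y^3 - 98*y^2 + 1672*y splits completely over Q, which gives the Klein four-group V_4.

V_4, the Klein four-group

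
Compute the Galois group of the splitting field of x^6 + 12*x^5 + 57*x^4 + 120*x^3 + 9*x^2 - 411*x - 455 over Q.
The polynomial f is an irreducible sextic over Q, so G = Gal(f/Q) is one of the 16 transitive subgroups 6T1, ..., 6T16 of S_6. The discriminant of f is 1656708629428629, which is not a perfect square, so G is not contained in A_6. The transitive groups of degree 6 not contained in A_6 are: C_6 (6T1, order 6), S_3 (6T2, order 6), D_6 (6T3, order 12), C_3 x S_3 (6T5, order 18), A_4 x C_2 (6T6, order 24), S_4 (6T8, order 24), S_3 x S_3 (6T9, order 36), S_4 x C_2 (6T11, order 48), (S_3 x S_3) : C_2 (6T13, order 72), PGL(2,5) (6T14, order 120), S_6 (6T16, order 720). By Dedekind's theorem, for a prime p not dividing disc(f) the degrees of the irreducible factors of f mod p form the cycle type of an element of G. Factoring f modulo the 16 such primes p <= 67 (skipping 3, 7, 29, which divide the discriminant), each new pattern first appears at: mod 2: f = (x^6 + x^4 + x^2 + x + 1), pattern 6; mod 5: f = (x)(x + 2)(x^2 + x + 1)(x^2 + 4x + 2), pattern 2+2+1+1; mod 13: f = (x)(x + 8)(x + 11)(x^3 + 6x^2 + 11x + 7), pattern 3+1+1+1; mod 19: f = (x^2 + x + 12)(x^2 + 4x + 2)(x^2 + 7x + 4), pattern 2+2+2; mod 67: f = (x^3 + 6x^2 + 22x + 50)(x^3 + 6x^2 + 66x + 11), pattern 3+3. No other pattern occurs in this range, so the set of observed cycle types is {6, 2+2+1+1, 3+1+1+1, 2+2+2, 3+3}. The candidates containing elements of all these cycle types are S_3 x S_3 (6T9) of order 36, (S_3 x S_3) : C_2 (6T13) of order 72, S_6 (6T16) of order 720; the others are excluded. The observed types are precisely the cycle types that occur in S_3 x S_3 (6T9) (apart from the identity). Each of the other remaining candidates has further cycle types, and by the Chebotarev density theorem the matching factorization patterns would occur for a proportion of primes equal to their share of the group: (S_3 x S_3) : C_2 (6T13) additionally contains elements of type 4+2, 3+2+1, 2+1+1+1+1 (36 of its 72 elements, about 50% of primes); S_6 (6T16) additionally contains elements of type 5+1, 4+2, 4+1+1, 3+2+1, 2+1+1+1+1 (459 of its 720 elements, about 64% of primes). None of the 16 primes tested shows any such pattern (for each of these groups the chance of that is below 10^-4), which rules them out. Hence G = S_3 x S_3 (6T9), of order 36.

S_3 x S_3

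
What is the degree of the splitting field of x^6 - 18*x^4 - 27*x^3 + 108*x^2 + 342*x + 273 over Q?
The degree of the splitting field over Q equals the order of the Galois group, so first determine the group. The polynomial f is an irreducible sextic over Q, so G = Gal(f/Q) is one of the 16 transitive subgroups 6T1, ..., 6T16 of S_6. The discriminant of f is -152796047606667, which is not a perfect square, so G is not contained in A_6. The transitive groups of degree 6 not contained in A_6 are: C_6 (6T1, order 6), S_3 (6T2, order 6), D_6 (6T3, order 12), C_3 x S_3 (6T5, order 18), A_4 x C_2 (6T6, order 24), S_4 (6T8, order 24), S_3 x S_3 (6T9, order 36), S_4 x C_2 (6T11, order 48), (S_3 x S_3) : C_2 (6T13, order 72), PGL(2,5) (6T14, order 120), S_6 (6T16, order 720). By Dedekind's theorem, for a prime p not dividing disc(f) the degrees of the irreducible factors of f mod p form the cycle type of an element of G. Factoring f modulo the 33 such primes p <= 149 (skipping 3, 43, which divide the discriminant), each new pattern first appears at: mod 2: f = (x^6 + x^3 + 1), pattern 6; mod 7: f = (x)(x + 1)(x + 6)(x^3 + 4x + 1), pattern 3+1+1+1; mod 17: f = (x^2 + 6x + 4)(x^2 + 13x + 11)(x^2 + 15x + 12), pattern 2+2+2; mod 19: f = (x^3 + 3x + 18)(x^3 + 17x + 12), pattern 3+3; mod 73: f = (x + 3)(x + 20)(x + 36)(x + 39)(x + 50)(x + 71), pattern 1+1+1+1+1+1. No other pattern occurs in this range, so the set of observed cycle types is {6, 3+1+1+1, 2+2+2, 3+3, 1+1+1+1+1+1}. The candidates containing elements of all these cycle types are C_3 x S_3 (6T5) of order 18, S_3 x S_3 (6T9) of order 36, (S_3 x S_3) : C_2 (6T13) of order 72, S_6 (6T16) of order 720; the others are excluded. The observed types are precisely the cycle types that occur in C_3 x S_3 (6T5). Each of the other remaining candidates has further cycle types, and by the Chebotarev density theorem the matching factorization patterns would occur for a proportion of primes equal to their share of the group: S_3 x S_3 (6T9) additionally contains elements of type 2+2+1+1 (9 of its 36 elements, about 25% of primes); (S_3 x S_3) : C_2 (6T13) additionally contains elements of type 4+2, 3+2+1, 2+2+1+1, 2+1+1+1+1 (45 of its 72 elements, about 62% of primes); S_6 (6T16) additionally contains elements of type 5+1, 4+2, 4+1+1, 3+2+1, 2+2+1+1, 2+1+1+1+1 (504 of its 720 elements, about 70% of primes). None of the 33 primes tested shows any such pattern (for each of these groups the chance of that is below 10^-4), which rules them out. Hence G = C_3 x S_3 (6T5), of order 18. The Galois group C_3 x S_3 (6T5) has order 18, so the splitting field has degree 18 over Q.

18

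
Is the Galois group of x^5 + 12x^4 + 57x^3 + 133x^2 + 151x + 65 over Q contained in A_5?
The polynomial is irreducible of degree 5 over Q. Its discriminant is 2209 = 47^2, a perfect square. A Galois group lies in the alternating group exactly when the discriminant is a square in Q, so the Galois group (D_5) is contained in A_5.

Yes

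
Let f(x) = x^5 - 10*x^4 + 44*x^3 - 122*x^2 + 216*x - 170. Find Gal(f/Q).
The polynomial f is an irreducible quintic over Q, so G = Gal(f/Q) is a transitive subgroup of S_5: one of C_5 (5T1, order 5), D_5 (5T2, order 10), F_20 (5T3, order 20), A_5 (5T4, order 60) or S_5 (5T5, order 120). The discriminant of f is 21007312, which is not a perfect square, so G is not contained in A_5. The transitive groups of degree 5 not contained in A_5 are: F_20 (5T3, order 20), S_5 (5T5, order 120). By Dedekind's theorem, for a prime p not dividing disc(f) the degrees of the irreducible factors of f mod p form the cycle type of an element of G. Factoring f modulo the 5 such primes p <= 13 (skipping 2, which divides the discriminant), each new pattern first appears at: mod 3: f = (x^5 + 2x^4 + 2x^3 + x^2 + 1), pattern 5; mod 5: f = (x)(x^4 + 4x^2 + 3x + 1), pattern 4+1; mod 13: f = (x + 4)(x + 5)(x^3 + 7x^2 + 11), pattern 3+1+1. No other pattern occurs in this range, so the set of observed cycle types is {5, 4+1, 3+1+1}. Among the candidates above, the only group containing elements of all these cycle types is S_5 (5T5) — F_20 (5T3) lacks at least one of them. Hence G = S_5 (5T5), of order 120.

S_5 (order 120)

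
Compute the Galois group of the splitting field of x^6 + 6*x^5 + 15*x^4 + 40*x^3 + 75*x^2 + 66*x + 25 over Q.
S_3 x S_3, the direct product S_3 x S_3 in its degree-6 action

The polynomial f is an irreducible sextic over Q, so G = Gal(f/Q) is one of the 16 transitive subgroups 6T1, ..., 6T16 of S_6. The discriminant of f is 660451885056, which is not a perfect square, so G is not contained in A_6. The transitive groups of degree 6 not contained in A_6 are: C_6 (6T1, order 6), S_3 (6T2, order 6), D_6 (6T3, order 12), C_3 x S_3 (6T5, order 18), A_4 x C_2 (6T6, order 24), S_4 (6T8, order 24), S_3 x S_3 (6T9, order 36), S_4 x C_2 (6T11, order 48), (S_3 x S_3) : C_2 (6T13, order 72), PGL(2,5) (6T14, order 120), S_6 (6T16, order 720). By Dedekind's theorem, for a prime p not dividing disc(f) the degrees of the irreducible factors of f mod p form the cycle type of an element of G. Factoring f modulo the 14 such primes p <= 53 (skipping 2, 3, which divide the discriminant), each new pattern first appears at: mod 5: f = (x)(x + 2)(x^2 + x + 1)(x^2 + 3x + 3), pattern 2+2+1+1; mod 7: f = (x^6 + 6x^5 + x^4 + 5x^3 + 5x^2 + 3x + 4), pattern 6; mod 19: f = (x + 6)(x + 17)(x + 18)(x^3 + 3x^2 + 3x + 10), pattern 3+1+1+1; mod 31: f = (x^2 + 5x + 22)(x^2 + 15x + 11)(x^2 + 17x + 1), pattern 2+2+2; mod 43: f = (x^3 + 3x^2 + 3x + 26)(x^3 + 3x^2 + 3x + 39), pattern 3+3. No other pattern occurs in this range, so the set of observed cycle types is {2+2+1+1, 6, 3+1+1+1, 2+2+2, 3+3}. The candidates containing elements of all these cycle types are S_3 x S_3 (6T9) of order 36, (S_3 x S_3) : C_2 (6T13) of order 72, S_6 (6T16) of order 720; the others are excluded. The observed types are precisely the cycle types that occur in S_3 x S_3 (6T9) (apart from the identity). Each of the other remaining candidates has further cycle types, and by the Chebotarev density theorem the matching factorization patterns would occur for a proportion of primes equal to their share of the group: (S_3 x S_3) : C_2 (6T13) additionally contains elements of type 4+2, 3+2+1, 2+1+1+1+1 (36 of its 72 elements, about 50% of primes); S_6 (6T16) additionally contains elements of type 5+1, 4+2, 4+1+1, 3+2+1, 2+1+1+1+1 (459 of its 720 elements, about 64% of primes). None of the 14 primes tested shows any such pattern (for each of these groups the chance of that is below 10^-4), which rules them out. Hence G = S_3 x S_3 (6T9), of order 36.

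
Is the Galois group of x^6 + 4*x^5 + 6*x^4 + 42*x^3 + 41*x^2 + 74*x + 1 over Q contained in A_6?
Yes

The polynomial is irreducible of degree 6 over Q. Its discriminant is 1728393484898304 = 41573952^2, a perfect square. A Galois group lies in the alternating group exactly when the discriminant is a square in Q, so the Galois group (A_4) is contained in A_6.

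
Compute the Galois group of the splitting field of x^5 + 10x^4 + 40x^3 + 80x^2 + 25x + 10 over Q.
The polynomial f is an irreducible quintic over Q, so G = Gal(f/Q) is a transitive subgroup of S_5: one of C_5 (5T1, order 5), D_5 (5T2, order 10), F_20 (5T3, order 20), A_5 (5T4, order 60) or S_5 (5T5, order 120). The discriminant of f is 58564000000 = 242000^2, a perfect square, so G is contained in A_5. The transitive groups of degree 5 contained in A_5 are: C_5 (5T1, order 5), D_5 (5T2, order 10), A_5 (5T4, order 60). By Dedekind's theorem, for a prime p not dividing disc(f) the degrees of the irreducible factors of f mod p form the cycle type of an element of G. Factoring f modulo the 3 such primes p <= 13 (skipping 2, 5, 11, which divide the discriminant), each new pattern first appears at: mod 3: f = (x^5 + x^4 + x^3 + 2x^2 + x + 1), pattern 5; mod 13: f = (x + 8)(x + 10)(x^3 + 5x^2 + 5), pattern 3+1+1. No other pattern occurs in this range, so the set of observed cycle types is {5, 3+1+1}. Among the candidates above, the only group containing elements of all these cycle types is A_5 (5T4) — each of C_5 (5T1), D_5 (5T2) lacks at least one of them. Hence G = A_5 (5T4), of order 60.

A_5, the alternating group on 5 letters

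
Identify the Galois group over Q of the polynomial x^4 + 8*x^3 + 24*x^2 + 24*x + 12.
A_4 (also written A4)

The polynomial is an irreducible quartic over Q and its discriminant is 331776 = 576^2, a perfect square, so the Galois group is contained in A_4. The resolvent cubic y^3 - 24*y^2 + 144*y - 192 is irreducible over Q. An irreducible resolvent with square discriminant gives A_4.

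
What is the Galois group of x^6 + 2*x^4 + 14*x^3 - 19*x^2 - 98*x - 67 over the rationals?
S_4 (order 24)

The polynomial f is an irreducible sextic over Q, so G = Gal(f/Q) is one of the 16 transitive subgroups 6T1, ..., 6T16 of S_6. The discriminant of f is 94085654450176 = 9699776^2, a perfect square, so G is contained in A_6. The transitive groups of degree 6 contained in A_6 are: A_4 (6T4, order 12), S_4 (6T7, order 24), (C_3 x C_3) : C_4 (6T10, order 36), PSL(2,5) (6T12, order 60), A_6 (6T15, order 360). By Dedekind's theorem, for a prime p not dividing disc(f) the degrees of the irreducible factors of f mod p form the cycle type of an element of G. Factoring f modulo the 79 such primes p <= 419 (skipping 2, 31, which divide the discriminant), each new pattern first appears at: mod 3: f = (x^2 + 2x + 2)(x^4 + x^3 + x^2 + x + 1), pattern 4+2; mod 5: f = (x^3 + 2x^2 + x + 4)(x^3 + 3x^2 + 2), pattern 3+3; mod 11: f = (x + 7)(x + 8)(x^2 + x + 1)(x^2 + 6x + 10), pattern 2+2+1+1; mod 67: f = (x)(x + 35)(x + 52)(x + 58)(x + 59)(x + 64), pattern 1+1+1+1+1+1. No other pattern occurs in this range, so the set of observed cycle types is {4+2, 3+3, 2+2+1+1, 1+1+1+1+1+1}. The candidates containing elements of all these cycle types are S_4 (6T7) of order 24, (C_3 x C_3) : C_4 (6T10) of order 36, A_6 (6T15) of order 360; the others are excluded. The observed types are precisely the cycle types that occur in S_4 (6T7). Each of the other remaining candidates has further cycle types, and by the Chebotarev density theorem the matching factorization patterns would occur for a proportion of primes equal to their share of the group: (C_3 x C_3) : C_4 (6T10) additionally contains elements of type 3+1+1+1 (4 of its 36 elements, about 11% of primes); A_6 (6T15) additionally contains elements of type 5+1, 3+1+1+1 (184 of its 360 elements, about 51% of primes). None of the 79 primes tested shows any such pattern (for each of these groups the chance of that is below 10^-4), which rules them out. Hence G = S_4 (6T7), of order 24.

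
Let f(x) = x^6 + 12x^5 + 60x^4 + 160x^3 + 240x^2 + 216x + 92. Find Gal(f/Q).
6T15: A_6

The polynomial f is an irreducible sextic over Q, so G = Gal(f/Q) is one of the 16 transitive subgroups 6T1, ..., 6T16 of S_6. The discriminant of f is 746496000000 = 864000^2, a perfect square, so G is contained in A_6. The transitive groups of degree 6 contained in A_6 are: A_4 (6T4, order 12), S_4 (6T7, order 24), (C_3 x C_3) : C_4 (6T10, order 36), PSL(2,5) (6T12, order 60), A_6 (6T15, order 360). By Dedekind's theorem, for a prime p not dividing disc(f) the degrees of the irreducible factors of f mod p form the cycle type of an element of G. Factoring f modulo the 6 such primes p <= 23 (skipping 2, 3, 5, which divide the discriminant), each new pattern first appears at: mod 7: f = (x + 5)(x^5 + 4x^3 + 2x + 3), pattern 5+1; mod 23: f = (x)(x + 9)(x + 14)(x^3 + 12x^2 + 3x + 5), pattern 3+1+1+1. No other pattern occurs in this range, so the set of observed cycle types is {5+1, 3+1+1+1}. Among the candidates above, the only group containing elements of all these cycle types is A_6 (6T15) — each of A_4 (6T4), S_4 (6T7), (C_3 x C_3) : C_4 (6T10), PSL(2,5) (6T12) lacks at least one of them. Hence G = A_6 (6T15), of order 360.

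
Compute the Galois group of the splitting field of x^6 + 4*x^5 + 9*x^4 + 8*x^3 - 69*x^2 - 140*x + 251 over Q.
The polynomial f is an irreducible sextic over Q, so G = Gal(f/Q) is one of the 16 transitive subgroups 6T1, ..., 6T16 of S_6. The discriminant of f is 564385546240000 = 23756800^2, a perfect square, so G is contained in A_6. The transitive groups of degree 6 contained in A_6 are: A_4 (6T4, order 12), S_4 (6T7, order 24), (C_3 x C_3) : C_4 (6T10, order 36), PSL(2,5) (6T12, order 60), A_6 (6T15, order 360). By Dedekind's theorem, for a prime p not dividing disc(f) the degrees of the irreducible factors of f mod p form the cycle type of an element of G. Factoring f modulo the 19 such primes p <= 79 (skipping 2, 5, 29, which divide the discriminant), each new pattern first appears at: mod 3: f = (x^2 + 2x + 2)(x^4 + 2x^3 + x + 1), pattern 4+2; mod 11: f = (x^3 + 6x^2 + 8x + 10)(x^3 + 9x^2 + 2x + 2), pattern 3+3; mod 19: f = (x + 15)(x + 17)(x^2 + 13x + 13)(x^2 + 16x + 11), pattern 2+2+1+1; mod 61: f = (x + 6)(x + 39)(x + 53)(x^3 + 28x^2 + 14x + 10), pattern 3+1+1+1. No other pattern occurs in this range, so the set of observed cycle types is {4+2, 3+3, 2+2+1+1, 3+1+1+1}. The candidates containing elements of all these cycle types are (C_3 x C_3) : C_4 (6T10) of order 36, A_6 (6T15) of order 360; the others are excluded. The observed types are precisely the cycle types that occur in (C_3 x C_3) : C_4 (6T10) (apart from the identity). Each of the other remaining candidates has further cycle types, and by the Chebotarev density theorem the matching factorization patterns would occur for a proportion of primes equal to their share of the group: A_6 (6T15) additionally contains elements of type 5+1 (144 of its 360 elements, about 40% of primes). None of the 19 primes tested shows any such pattern (for each of these groups the chance of that is below 10^-4), which rules them out. Hence G = (C_3 x C_3) : C_4 (6T10), of order 36.

(C_3 x C_3) : C_4 (also written G36+)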